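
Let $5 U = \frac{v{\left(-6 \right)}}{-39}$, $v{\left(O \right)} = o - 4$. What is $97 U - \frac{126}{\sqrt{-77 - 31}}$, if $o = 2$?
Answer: $\frac{194}{195} + 7 i \sqrt{3} \approx 0.99487 + 12.124 i$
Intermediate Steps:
$v{\left(O \right)} = -2$ ($v{\left(O \right)} = 2 - 4 = -2$)
$U = \frac{2}{195}$ ($U = \frac{\left(-2\right) \frac{1}{-39}}{5} = \frac{\left(-2\right) \left(- \frac{1}{39}\right)}{5} = \frac{1}{5} \cdot \frac{2}{39} = \frac{2}{195} \approx 0.010256$)
$97 U - \frac{126}{\sqrt{-77 - 31}} = 97 \cdot \frac{2}{195} - \frac{126}{\sqrt{-77 - 31}} = \frac{194}{195} - \frac{126}{\sqrt{-108}} = \frac{194}{195} - \frac{126}{6 i \sqrt{3}} = \frac{194}{195} - 126 \left(- \frac{i \sqrt{3}}{18}\right) = \frac{194}{195} + 7 i \sqrt{3}$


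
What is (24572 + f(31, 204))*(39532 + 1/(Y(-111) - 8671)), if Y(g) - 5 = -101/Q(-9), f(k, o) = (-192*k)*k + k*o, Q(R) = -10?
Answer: -525650967666848/86559 ≈ -6.0727e+9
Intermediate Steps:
f(k, o) = -192*k² + k*o
Y(g) = 151/10 (Y(g) = 5 - 101/(-10) = 5 - 101*(-⅒) = 5 + 101/10 = 151/10)
(24572 + f(31, 204))*(39532 + 1/(Y(-111) - 8671)) = (24572 + 31*(204 - 192*31))*(39532 + 1/(151/10 - 8671)) = (24572 + 31*(204 - 5952))*(39532 + 1/(-86559/10)) = (24572 + 31*(-5748))*(39532 - 10/86559) = (24572 - 178188)*(3421850378/86559) = -153616*3421850378/86559 = -525650967666848/86559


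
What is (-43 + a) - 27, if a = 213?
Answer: 143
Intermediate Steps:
(-43 + a) - 27 = (-43 + 213) - 27 = 170 - 27 = 143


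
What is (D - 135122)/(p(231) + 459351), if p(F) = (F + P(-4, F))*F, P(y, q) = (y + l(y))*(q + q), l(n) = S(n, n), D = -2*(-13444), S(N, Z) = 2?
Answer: -6013/16626 ≈ -0.36166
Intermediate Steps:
D = 26888
l(n) = 2
P(y, q) = 2*q*(2 + y) (P(y, q) = (y + 2)*(q + q) = (2 + y)*(2*q) = 2*q*(2 + y))
p(F) = -3*F² (p(F) = (F + 2*F*(2 - 4))*F = (F + 2*F*(-2))*F = (F - 4*F)*F = (-3*F)*F = -3*F²)
(D - 135122)/(p(231) + 459351) = (26888 - 135122)/(-3*231² + 459351) = -108234/(-3*53361 + 459351) = -108234/(-160083 + 459351) = -108234/299268 = -108234*1/299268 = -6013/16626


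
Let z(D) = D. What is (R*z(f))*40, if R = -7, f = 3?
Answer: -840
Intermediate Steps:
(R*z(f))*40 = -7*3*40 = -21*40 = -840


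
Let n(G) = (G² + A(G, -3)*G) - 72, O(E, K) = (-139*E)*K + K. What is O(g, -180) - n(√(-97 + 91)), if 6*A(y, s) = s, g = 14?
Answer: 350178 + I*√6/2 ≈ 3.5018e+5 + 1.2247*I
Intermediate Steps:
A(y, s) = s/6
O(E, K) = K - 139*E*K (O(E, K) = -139*E*K + K = K - 139*E*K)
n(G) = -72 + G² - G/2 (n(G) = (G² + ((⅙)*(-3))*G) - 72 = (G² - G/2) - 72 = -72 + G² - G/2)
O(g, -180) - n(√(-97 + 91)) = -180*(1 - 139*14) - (-72 + (√(-97 + 91))² - √(-97 + 91)/2) = -180*(1 - 1946) - (-72 + (√(-6))² - I*√6/2) = -180*(-1945) - (-72 + (I*√6)² - I*√6/2) = 350100 - (-72 - 6 - I*√6/2) = 350100 - (-78 - I*√6/2) = 350100 + (78 + I*√6/2) = 350178 + I*√6/2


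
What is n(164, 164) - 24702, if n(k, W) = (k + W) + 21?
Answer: -24353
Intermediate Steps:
n(k, W) = 21 + W + k (n(k, W) = (W + k) + 21 = 21 + W + k)
n(164, 164) - 24702 = (21 + 164 + 164) - 24702 = 349 - 24702 = -24353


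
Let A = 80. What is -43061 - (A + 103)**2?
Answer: -76550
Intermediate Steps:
-43061 - (A + 103)**2 = -43061 - (80 + 103)**2 = -43061 - 1*183**2 = -43061 - 1*33489 = -43061 - 33489 = -76550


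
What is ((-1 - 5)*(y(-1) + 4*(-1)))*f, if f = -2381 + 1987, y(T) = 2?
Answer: -4728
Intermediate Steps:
f = -394
((-1 - 5)*(y(-1) + 4*(-1)))*f = ((-1 - 5)*(2 + 4*(-1)))*(-394) = -6*(2 - 4)*(-394) = -6*(-2)*(-394) = 12*(-394) = -4728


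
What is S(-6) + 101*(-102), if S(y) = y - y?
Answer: -10302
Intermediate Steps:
S(y) = 0
S(-6) + 101*(-102) = 0 + 101*(-102) = 0 - 10302 = -10302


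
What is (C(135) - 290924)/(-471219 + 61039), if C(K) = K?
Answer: 290789/410180 ≈ 0.70893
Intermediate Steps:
(C(135) - 290924)/(-471219 + 61039) = (135 - 290924)/(-471219 + 61039) = -290789/(-410180) = -290789*(-1/410180) = 290789/410180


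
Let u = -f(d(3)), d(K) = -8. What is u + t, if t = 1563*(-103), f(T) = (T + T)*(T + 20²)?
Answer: -154717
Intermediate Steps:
f(T) = 2*T*(400 + T) (f(T) = (2*T)*(T + 400) = (2*T)*(400 + T) = 2*T*(400 + T))
t = -160989
u = 6272 (u = -2*(-8)*(400 - 8) = -2*(-8)*392 = -1*(-6272) = 6272)
u + t = 6272 - 160989 = -154717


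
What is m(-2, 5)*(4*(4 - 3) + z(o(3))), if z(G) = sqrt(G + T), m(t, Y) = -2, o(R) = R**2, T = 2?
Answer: -8 - 2*sqrt(11) ≈ -14.633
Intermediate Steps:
z(G) = sqrt(2 + G) (z(G) = sqrt(G + 2) = sqrt(2 + G))
m(-2, 5)*(4*(4 - 3) + z(o(3))) = -2*(4*(4 - 3) + sqrt(2 + 3**2)) = -2*(4*1 + sqrt(2 + 9)) = -2*(4 + sqrt(11)) = -8 - 2*sqrt(11)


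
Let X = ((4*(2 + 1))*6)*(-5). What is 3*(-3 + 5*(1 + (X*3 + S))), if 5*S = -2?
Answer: -16200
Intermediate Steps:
S = -⅖ (S = (⅕)*(-2) = -⅖ ≈ -0.40000)
X = -360 (X = ((4*3)*6)*(-5) = (12*6)*(-5) = 72*(-5) = -360)
3*(-3 + 5*(1 + (X*3 + S))) = 3*(-3 + 5*(1 + (-360*3 - ⅖))) = 3*(-3 + 5*(1 + (-1080 - ⅖))) = 3*(-3 + 5*(1 - 5402/5)) = 3*(-3 + 5*(-5397/5)) = 3*(-3 - 5397) = 3*(-5400) = -16200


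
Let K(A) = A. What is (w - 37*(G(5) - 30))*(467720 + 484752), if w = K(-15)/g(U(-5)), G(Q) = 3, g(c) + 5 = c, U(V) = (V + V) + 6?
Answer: 2859320944/3 ≈ 9.5311e+8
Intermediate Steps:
U(V) = 6 + 2*V (U(V) = 2*V + 6 = 6 + 2*V)
g(c) = -5 + c
w = 5/3 (w = -15/(-5 + (6 + 2*(-5))) = -15/(-5 + (6 - 10)) = -15/(-5 - 4) = -15/(-9) = -15*(-⅑) = 5/3 ≈ 1.6667)
(w - 37*(G(5) - 30))*(467720 + 484752) = (5/3 - 37*(3 - 30))*(467720 + 484752) = (5/3 - 37*(-27))*952472 = (5/3 + 999)*952472 = (3002/3)*952472 = 2859320944/3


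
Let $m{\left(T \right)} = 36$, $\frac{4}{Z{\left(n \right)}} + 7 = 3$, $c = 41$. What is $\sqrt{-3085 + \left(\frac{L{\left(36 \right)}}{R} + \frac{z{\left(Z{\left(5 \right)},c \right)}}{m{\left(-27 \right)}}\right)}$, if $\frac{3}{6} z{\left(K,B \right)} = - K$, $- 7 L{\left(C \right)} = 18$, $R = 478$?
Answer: $\frac{i \sqrt{310843998934}}{10038} \approx 55.542 i$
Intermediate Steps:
$L{\left(C \right)} = - \frac{18}{7}$ ($L{\left(C \right)} = \left(- \frac{1}{7}\right) 18 = - \frac{18}{7}$)
$Z{\left(n \right)} = -1$ ($Z{\left(n \right)} = \frac{4}{-7 + 3} = \frac{4}{-4} = 4 \left(- \frac{1}{4}\right) = -1$)
$z{\left(K,B \right)} = - 2 K$ ($z{\left(K,B \right)} = 2 \left(- K\right) = - 2 K$)
$\sqrt{-3085 + \left(\frac{L{\left(36 \right)}}{R} + \frac{z{\left(Z{\left(5 \right)},c \right)}}{m{\left(-27 \right)}}\right)} = \sqrt{-3085 - \left(\frac{9}{1673} - \frac{\left(-2\right) \left(-1\right)}{36}\right)} = \sqrt{-3085 + \left(\left(- \frac{18}{7}\right) \frac{1}{478} + 2 \cdot \frac{1}{36}\right)} = \sqrt{-3085 + \left(- \frac{9}{1673} + \frac{1}{18}\right)} = \sqrt{-3085 + \frac{1511}{30114}} = \sqrt{- \frac{92900179}{30114}} = \frac{i \sqrt{310843998934}}{10038}$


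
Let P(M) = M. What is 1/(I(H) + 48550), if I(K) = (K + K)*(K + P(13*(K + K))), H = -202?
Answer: 1/2251966 ≈ 4.4406e-7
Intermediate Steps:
I(K) = 54*K**2 (I(K) = (K + K)*(K + 13*(K + K)) = (2*K)*(K + 13*(2*K)) = (2*K)*(K + 26*K) = (2*K)*(27*K) = 54*K**2)
1/(I(H) + 48550) = 1/(54*(-202)**2 + 48550) = 1/(54*40804 + 48550) = 1/(2203416 + 48550) = 1/2251966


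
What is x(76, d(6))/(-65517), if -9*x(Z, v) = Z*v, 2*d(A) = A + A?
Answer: 152/196551 ≈ 0.00077334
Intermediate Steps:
d(A) = A (d(A) = (A + A)/2 = (2*A)/2 = A)
x(Z, v) = -Z*v/9
x(76, d(6))/(-65517) = -⅑*76*6/(-65517) = -152/3*(-1/65517) = 152/196551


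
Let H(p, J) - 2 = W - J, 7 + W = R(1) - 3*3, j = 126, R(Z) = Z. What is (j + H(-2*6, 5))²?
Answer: 11664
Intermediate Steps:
W = -15 (W = -7 + (1 - 3*3) = -7 + (1 - 9) = -7 - 8 = -15)
H(p, J) = -13 - J (H(p, J) = 2 + (-15 - J) = -13 - J)
(j + H(-2*6, 5))² = (126 + (-13 - 1*5))² = (126 + (-13 - 5))² = (126 - 18)² = 108² = 11664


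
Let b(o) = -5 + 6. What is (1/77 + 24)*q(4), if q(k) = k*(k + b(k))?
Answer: 36980/77 ≈ 480.26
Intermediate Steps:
b(o) = 1
q(k) = k*(1 + k) (q(k) = k*(k + 1) = k*(1 + k))
(1/77 + 24)*q(4) = (1/77 + 24)*(4*(1 + 4)) = (1/77 + 24)*(4*5) = (1849/77)*20 = 36980/77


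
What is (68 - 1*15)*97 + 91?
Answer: 5232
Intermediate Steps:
(68 - 1*15)*97 + 91 = (68 - 15)*97 + 91 = 53*97 + 91 = 5141 + 91 = 5232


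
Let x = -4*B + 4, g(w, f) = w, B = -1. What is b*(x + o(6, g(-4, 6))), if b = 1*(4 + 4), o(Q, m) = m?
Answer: 32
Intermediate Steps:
b = 8 (b = 1*8 = 8)
x = 8 (x = -4*(-1) + 4 = 4 + 4 = 8)
b*(x + o(6, g(-4, 6))) = 8*(8 - 4) = 8*4 = 32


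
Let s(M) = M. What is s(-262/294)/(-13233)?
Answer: 131/1945251 ≈ 6.7343e-5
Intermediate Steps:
s(-262/294)/(-13233) = -262/294/(-13233) = -262*1/294*(-1/13233) = -131/147*(-1/13233) = 131/1945251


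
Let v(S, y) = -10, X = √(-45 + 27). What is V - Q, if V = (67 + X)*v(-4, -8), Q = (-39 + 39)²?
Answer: -670 - 30*I*√2 ≈ -670.0 - 42.426*I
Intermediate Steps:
X = 3*I*√2 (X = √(-18) = 3*I*√2 ≈ 4.2426*I)
Q = 0 (Q = 0² = 0)
V = -670 - 30*I*√2 (V = (67 + 3*I*√2)*(-10) = -670 - 30*I*√2 ≈ -670.0 - 42.426*I)
V - Q = (-670 - 30*I*√2) - 1*0 = (-670 - 30*I*√2) + 0 = -670 - 30*I*√2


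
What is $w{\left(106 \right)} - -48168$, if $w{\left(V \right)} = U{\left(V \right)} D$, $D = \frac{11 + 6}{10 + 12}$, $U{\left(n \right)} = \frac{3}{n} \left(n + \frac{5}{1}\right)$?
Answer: $\frac{112333437}{2332} \approx 48170.0$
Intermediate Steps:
$U{\left(n \right)} = \frac{3 \left(5 + n\right)}{n}$ ($U{\left(n \right)} = \frac{3}{n} \left(n + 5 \cdot 1\right) = \frac{3}{n} \left(n + 5\right) = \frac{3}{n} \left(5 + n\right) = \frac{3 \left(5 + n\right)}{n}$)
$D = \frac{17}{22} \approx 0.77273$
$w{\left(V \right)} = \frac{51}{22} + \frac{255}{22 V}$ ($w{\left(V \right)} = \left(3 + \frac{15}{V}\right) \frac{17}{22} = \frac{51}{22} + \frac{255}{22 V}$)
$w{\left(106 \right)} - -48168 = \frac{51 \left(5 + 106\right)}{22 \cdot 106} - -48168 = \frac{51}{22} \cdot \frac{1}{106} \cdot 111 + 48168 = \frac{5661}{2332} + 48168 = \frac{112333437}{2332}$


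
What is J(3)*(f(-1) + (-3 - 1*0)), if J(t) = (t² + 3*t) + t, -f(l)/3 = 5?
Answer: -378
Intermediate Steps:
f(l) = -15 (f(l) = -3*5 = -15)
J(t) = t² + 4*t
J(3)*(f(-1) + (-3 - 1*0)) = (3*(4 + 3))*(-15 + (-3 - 1*0)) = (3*7)*(-15 + (-3 + 0)) = 21*(-15 - 3) = 21*(-18) = -378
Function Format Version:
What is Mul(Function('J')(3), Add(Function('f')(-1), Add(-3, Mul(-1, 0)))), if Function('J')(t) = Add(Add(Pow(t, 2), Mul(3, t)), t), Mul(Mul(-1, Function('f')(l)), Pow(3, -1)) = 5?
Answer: -378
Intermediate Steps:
Function('f')(l) = -15 (Function('f')(l) = Mul(-3, 5) = -15)
Function('J')(t) = Add(Pow(t, 2), Mul(4, t))
Mul(Function('J')(3), Add(Function('f')(-1), Add(-3, Mul(-1, 0)))) = Mul(Mul(3, Add(4, 3)), Add(-15, Add(-3, Mul(-1, 0)))) = Mul(Mul(3, 7), Add(-15, Add(-3, 0))) = Mul(21, Add(-15, -3)) = Mul(21, -18) = -378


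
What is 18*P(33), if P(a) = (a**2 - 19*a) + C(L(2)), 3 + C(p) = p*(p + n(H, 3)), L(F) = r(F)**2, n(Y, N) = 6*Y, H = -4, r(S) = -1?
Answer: 7848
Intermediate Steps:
L(F) = 1 (L(F) = (-1)**2 = 1)
C(p) = -3 + p*(-24 + p) (C(p) = -3 + p*(p + 6*(-4)) = -3 + p*(p - 24) = -3 + p*(-24 + p))
P(a) = -26 + a**2 - 19*a (P(a) = (a**2 - 19*a) + (-3 + 1**2 - 24*1) = (a**2 - 19*a) + (-3 + 1 - 24) = (a**2 - 19*a) - 26 = -26 + a**2 - 19*a)
18*P(33) = 18*(-26 + 33**2 - 19*33) = 18*(-26 + 1089 - 627) = 18*436 = 7848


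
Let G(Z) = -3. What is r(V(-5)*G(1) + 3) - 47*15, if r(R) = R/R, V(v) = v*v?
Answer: -704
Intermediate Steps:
V(v) = v²
r(R) = 1
r(V(-5)*G(1) + 3) - 47*15 = 1 - 47*15 = 1 - 705 = -704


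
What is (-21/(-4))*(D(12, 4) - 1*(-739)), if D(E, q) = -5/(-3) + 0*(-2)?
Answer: 7777/2 ≈ 3888.5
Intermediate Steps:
D(E, q) = 5/3 (D(E, q) = -5*(-1/3) + 0 = 5/3 + 0 = 5/3)
(-21/(-4))*(D(12, 4) - 1*(-739)) = (-21/(-4))*(5/3 - 1*(-739)) = (-21*(-1/4))*(5/3 + 739) = (21/4)*(2222/3) = 7777/2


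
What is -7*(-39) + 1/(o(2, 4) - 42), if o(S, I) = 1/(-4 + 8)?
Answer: 45587/167 ≈ 272.98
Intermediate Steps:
o(S, I) = ¼ (o(S, I) = 1/4 = ¼)
-7*(-39) + 1/(o(2, 4) - 42) = -7*(-39) + 1/(¼ - 42) = 273 + 1/(-167/4) = 273 - 4/167 = 45587/167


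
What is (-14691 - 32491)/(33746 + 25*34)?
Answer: -761/558 ≈ -1.3638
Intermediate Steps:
(-14691 - 32491)/(33746 + 25*34) = -47182/(33746 + 850) = -47182/34596 = -47182*1/34596 = -761/558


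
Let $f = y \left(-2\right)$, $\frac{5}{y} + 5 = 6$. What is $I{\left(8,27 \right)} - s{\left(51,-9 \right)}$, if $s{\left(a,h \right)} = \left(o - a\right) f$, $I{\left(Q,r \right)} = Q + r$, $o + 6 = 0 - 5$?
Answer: $-585$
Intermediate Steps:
$y = 5$ ($y = \frac{5}{-5 + 6} = \frac{5}{1} = 5 \cdot 1 = 5$)
$o = -11$ ($o = -6 + \left(0 - 5\right) = -6 - 5 = -11$)
$f = -10$ ($f = 5 \left(-2\right) = -10$)
$s{\left(a,h \right)} = 110 + 10 a$ ($s{\left(a,h \right)} = \left(-11 - a\right) \left(-10\right) = 110 + 10 a$)
$I{\left(8,27 \right)} - s{\left(51,-9 \right)} = \left(8 + 27\right) - \left(110 + 10 \cdot 51\right) = 35 - \left(110 + 510\right) = 35 - 620 = -585$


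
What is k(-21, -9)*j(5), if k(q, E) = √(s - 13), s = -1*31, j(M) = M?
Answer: 10*I*√11 ≈ 33.166*I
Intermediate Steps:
s = -31
k(q, E) = 2*I*√11 (k(q, E) = √(-31 - 13) = √(-44) = 2*I*√11)
k(-21, -9)*j(5) = (2*I*√11)*5 = 10*I*√11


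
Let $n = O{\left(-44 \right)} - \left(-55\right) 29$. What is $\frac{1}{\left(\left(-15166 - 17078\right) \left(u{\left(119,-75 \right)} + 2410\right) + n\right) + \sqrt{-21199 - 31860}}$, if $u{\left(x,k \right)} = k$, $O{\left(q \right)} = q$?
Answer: $- \frac{75288189}{5668311402952780} - \frac{i \sqrt{53059}}{5668311402952780} \approx -1.3282 \cdot 10^{-8} - 4.0637 \cdot 10^{-14} i$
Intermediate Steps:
$n = 1551$ ($n = -44 - \left(-55\right) 29 = -44 - -1595 = -44 + 1595 = 1551$)
$\frac{1}{\left(\left(-15166 - 17078\right) \left(u{\left(119,-75 \right)} + 2410\right) + n\right) + \sqrt{-21199 - 31860}} = \frac{1}{\left(\left(-15166 - 17078\right) \left(-75 + 2410\right) + 1551\right) + \sqrt{-21199 - 31860}} = \frac{1}{\left(\left(-32244\right) 2335 + 1551\right) + \sqrt{-53059}} = \frac{1}{\left(-75289740 + 1551\right) + i \sqrt{53059}} = \frac{1}{-75288189 + i \sqrt{53059}}$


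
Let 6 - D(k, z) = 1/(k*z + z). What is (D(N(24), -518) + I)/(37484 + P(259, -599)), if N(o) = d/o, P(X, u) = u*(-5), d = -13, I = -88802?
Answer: -252979792/115324671 ≈ -2.1936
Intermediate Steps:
P(X, u) = -5*u
N(o) = -13/o
D(k, z) = 6 - 1/(z + k*z) (D(k, z) = 6 - 1/(k*z + z) = 6 - 1/(z + k*z))
(D(N(24), -518) + I)/(37484 + P(259, -599)) = ((-1 + 6*(-518) + 6*(-13/24)*(-518))/((-518)*(1 - 13/24)) - 88802)/(37484 - 5*(-599)) = (-(-1 - 3108 + 6*(-13*1/24)*(-518))/(518*(1 - 13*1/24)) - 88802)/(37484 + 2995) = (-(-1 - 3108 + 6*(-13/24)*(-518))/(518*(1 - 13/24)) - 88802)/40479 = (-(-1 - 3108 + 3367/2)/(518*11/24) - 88802)*(1/40479) = (-1/518*24/11*(-2851/2) - 88802)*(1/40479) = (17106/2849 - 88802)*(1/40479) = -252979792/2849*1/40479 = -252979792/115324671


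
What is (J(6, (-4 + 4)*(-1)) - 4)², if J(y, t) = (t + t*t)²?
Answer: 16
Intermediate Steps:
J(y, t) = (t + t²)²
(J(6, (-4 + 4)*(-1)) - 4)² = (((-4 + 4)*(-1))²*(1 + (-4 + 4)*(-1))² - 4)² = ((0*(-1))²*(1 + 0*(-1))² - 4)² = (0²*(1 + 0)² - 4)² = (0*1² - 4)² = (0*1 - 4)² = (0 - 4)² = (-4)² = 16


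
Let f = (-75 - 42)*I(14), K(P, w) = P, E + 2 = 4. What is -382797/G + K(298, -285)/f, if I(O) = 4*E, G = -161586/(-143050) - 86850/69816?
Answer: 49699802351234459/14853856212 ≈ 3.3459e+6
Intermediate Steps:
E = 2 (E = -2 + 4 = 2)
G = -95217027/832264900 (G = -161586*(-1/143050) - 86850*1/69816 = 80793/71525 - 14475/11636 = -95217027/832264900 ≈ -0.11441)
I(O) = 8 (I(O) = 4*2 = 8)
f = -936 (f = (-75 - 42)*8 = -117*8 = -936)
-382797/G + K(298, -285)/f = -382797/(-95217027/832264900) + 298/(-936) = -382797*(-832264900/95217027) + 298*(-1/936) = 106196168975100/31739009 - 149/468 = 49699802351234459/14853856212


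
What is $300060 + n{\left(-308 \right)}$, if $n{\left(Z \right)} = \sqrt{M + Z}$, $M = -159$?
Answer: $300060 + i \sqrt{467} \approx 3.0006 \cdot 10^{5} + 21.61 i$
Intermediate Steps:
$n{\left(Z \right)} = \sqrt{-159 + Z}$
$300060 + n{\left(-308 \right)} = 300060 + \sqrt{-159 - 308} = 300060 + \sqrt{-467} = 300060 + i \sqrt{467}$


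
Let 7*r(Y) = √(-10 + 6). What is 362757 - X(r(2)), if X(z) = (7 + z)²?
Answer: 17772696/49 - 4*I ≈ 3.6271e+5 - 4.0*I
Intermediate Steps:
r(Y) = 2*I/7 (r(Y) = √(-10 + 6)/7 = √(-4)/7 = (2*I)/7 = 2*I/7)
362757 - X(r(2)) = 362757 - (7 + 2*I/7)²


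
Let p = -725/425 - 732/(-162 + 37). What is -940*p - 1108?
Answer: -2128872/425 ≈ -5009.1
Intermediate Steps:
p = 8819/2125 (p = -725*1/425 - 732/(-125) = -29/17 - 732*(-1/125) = -29/17 + 732/125 = 8819/2125 ≈ 4.1501)
-940*p - 1108 = -940*8819/2125 - 1108 = -1657972/425 - 1108 = -2128872/425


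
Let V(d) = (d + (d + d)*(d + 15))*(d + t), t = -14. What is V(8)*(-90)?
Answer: 203040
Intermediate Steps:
V(d) = (-14 + d)*(d + 2*d*(15 + d)) (V(d) = (d + (d + d)*(d + 15))*(d - 14) = (d + (2*d)*(15 + d))*(-14 + d) = (d + 2*d*(15 + d))*(-14 + d) = (-14 + d)*(d + 2*d*(15 + d)))
V(8)*(-90) = (8*(-434 + 2*8**2 + 3*8))*(-90) = (8*(-434 + 2*64 + 24))*(-90) = (8*(-434 + 128 + 24))*(-90) = (8*(-282))*(-90) = -2256*(-90) = 203040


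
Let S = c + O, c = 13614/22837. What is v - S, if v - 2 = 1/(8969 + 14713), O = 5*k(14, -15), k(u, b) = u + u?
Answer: -74956349003/540825834 ≈ -138.60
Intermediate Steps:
c = 13614/22837 (c = 13614*(1/22837) = 13614/22837 ≈ 0.59614)
k(u, b) = 2*u
O = 140 (O = 5*(2*14) = 5*28 = 140)
v = 47365/23682 (v = 2 + 1/(8969 + 14713) = 2 + 1/23682 = 47365/23682 ≈ 2.0000)
S = 3210794/22837 (S = 13614/22837 + 140 = 3210794/22837 ≈ 140.60)
v - S = 47365/23682 - 1*3210794/22837 = 47365/23682 - 3210794/22837 = -74956349003/540825834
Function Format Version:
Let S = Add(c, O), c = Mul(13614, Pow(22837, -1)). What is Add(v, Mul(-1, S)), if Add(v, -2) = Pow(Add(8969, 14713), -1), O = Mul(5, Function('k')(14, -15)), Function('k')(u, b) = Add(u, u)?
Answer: Rational(-74956349003, 540825834) ≈ -138.60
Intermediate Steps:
c = Rational(13614, 22837) (c = Mul(13614, Rational(1, 22837)) = Rational(13614, 22837) ≈ 0.59614)
Function('k')(u, b) = Mul(2, u)
O = 140 (O = Mul(5, Mul(2, 14)) = Mul(5, 28) = 140)
v = Rational(47365, 23682) (v = Add(2, Pow(Add(8969, 14713), -1)) = Add(2, Pow(23682, -1)) = Add(2, Rational(1, 23682)) = Rational(47365, 23682) ≈ 2.0000)
S = Rational(3210794, 22837) (S = Add(Rational(13614, 22837), 140) = Rational(3210794, 22837) ≈ 140.60)
Add(v, Mul(-1, S)) = Add(Rational(47365, 23682), Mul(-1, Rational(3210794, 22837))) = Add(Rational(47365, 23682), Rational(-3210794, 22837)) = Rational(-74956349003, 540825834)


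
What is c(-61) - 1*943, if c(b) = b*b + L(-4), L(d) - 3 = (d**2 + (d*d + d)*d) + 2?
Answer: 2751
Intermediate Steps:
L(d) = 5 + d**2 + d*(d + d**2) (L(d) = 3 + ((d**2 + (d*d + d)*d) + 2) = 3 + ((d**2 + (d**2 + d)*d) + 2) = 3 + ((d**2 + (d + d**2)*d) + 2) = 3 + ((d**2 + d*(d + d**2)) + 2) = 3 + (2 + d**2 + d*(d + d**2)) = 5 + d**2 + d*(d + d**2))
c(b) = -27 + b**2 (c(b) = b*b + (5 + (-4)**3 + 2*(-4)**2) = b**2 + (5 - 64 + 2*16) = b**2 + (5 - 64 + 32) = b**2 - 27 = -27 + b**2)
c(-61) - 1*943 = (-27 + (-61)**2) - 1*943 = (-27 + 3721) - 943 = 3694 - 943 = 2751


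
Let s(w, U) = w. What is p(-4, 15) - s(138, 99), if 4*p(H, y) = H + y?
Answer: -541/4 ≈ -135.25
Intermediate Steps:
p(H, y) = H/4 + y/4 (p(H, y) = (H + y)/4 = H/4 + y/4)
p(-4, 15) - s(138, 99) = ((¼)*(-4) + (¼)*15) - 1*138 = (-1 + 15/4) - 138 = 11/4 - 138 = -541/4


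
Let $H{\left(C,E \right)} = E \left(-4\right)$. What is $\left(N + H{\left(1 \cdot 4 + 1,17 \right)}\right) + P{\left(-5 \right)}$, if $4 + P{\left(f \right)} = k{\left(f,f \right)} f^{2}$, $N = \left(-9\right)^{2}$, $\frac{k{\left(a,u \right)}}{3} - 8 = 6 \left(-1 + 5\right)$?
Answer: $2409$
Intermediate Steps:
$k{\left(a,u \right)} = 96$ ($k{\left(a,u \right)} = 24 + 3 \cdot 6 \left(-1 + 5\right) = 24 + 3 \cdot 6 \cdot 4 = 24 + 3 \cdot 24 = 24 + 72 = 96$)
$H{\left(C,E \right)} = - 4 E$
$N = 81$
$P{\left(f \right)} = -4 + 96 f^{2}$
$\left(N + H{\left(1 \cdot 4 + 1,17 \right)}\right) + P{\left(-5 \right)} = \left(81 - 68\right) - \left(4 - 96 \left(-5\right)^{2}\right) = \left(81 - 68\right) + \left(-4 + 96 \cdot 25\right) = 13 + \left(-4 + 2400\right) = 13 + 2396 = 2409$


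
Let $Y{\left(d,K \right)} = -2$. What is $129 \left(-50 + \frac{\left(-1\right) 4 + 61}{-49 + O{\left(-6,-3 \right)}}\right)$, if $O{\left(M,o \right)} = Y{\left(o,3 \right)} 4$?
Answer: $-6579$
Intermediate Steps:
$O{\left(M,o \right)} = -8$ ($O{\left(M,o \right)} = \left(-2\right) 4 = -8$)
$129 \left(-50 + \frac{\left(-1\right) 4 + 61}{-49 + O{\left(-6,-3 \right)}}\right) = 129 \left(-50 + \frac{\left(-1\right) 4 + 61}{-49 - 8}\right) = 129 \left(-50 + \frac{-4 + 61}{-57}\right) = 129 \left(-50 + 57 \left(- \frac{1}{57}\right)\right) = 129 \left(-50 - 1\right) = 129 \left(-51\right) = -6579$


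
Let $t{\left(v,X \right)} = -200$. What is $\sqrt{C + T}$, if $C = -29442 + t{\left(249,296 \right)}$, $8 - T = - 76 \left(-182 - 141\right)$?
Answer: $i \sqrt{54182} \approx 232.77 i$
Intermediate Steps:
$T = -24540$ ($T = 8 - - 76 \left(-182 - 141\right) = 8 - \left(-76\right) \left(-323\right) = 8 - 24548 = -24540$)
$C = -29642$ ($C = -29442 - 200 = -29642$)
$\sqrt{C + T} = \sqrt{-29642 - 24540} = \sqrt{-54182} = i \sqrt{54182}$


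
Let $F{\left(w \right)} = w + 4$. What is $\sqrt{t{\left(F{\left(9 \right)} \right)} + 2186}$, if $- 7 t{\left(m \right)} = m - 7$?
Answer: $\frac{8 \sqrt{1673}}{7} \approx 46.745$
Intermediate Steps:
$F{\left(w \right)} = 4 + w$
$t{\left(m \right)} = 1 - \frac{m}{7}$ ($t{\left(m \right)} = - \frac{m - 7}{7} = - \frac{-7 + m}{7} = 1 - \frac{m}{7}$)
$\sqrt{t{\left(F{\left(9 \right)} \right)} + 2186} = \sqrt{\left(1 - \frac{4 + 9}{7}\right) + 2186} = \sqrt{\left(1 - \frac{13}{7}\right) + 2186} = \sqrt{- \frac{6}{7} + 2186} = \sqrt{\frac{15296}{7}} = \frac{8 \sqrt{1673}}{7}$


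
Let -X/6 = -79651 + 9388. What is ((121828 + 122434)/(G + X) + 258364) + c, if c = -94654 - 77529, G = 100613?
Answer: 45003186833/522191 ≈ 86182.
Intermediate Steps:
X = 421578 (X = -6*(-79651 + 9388) = -6*(-70263) = 421578)
c = -172183
((121828 + 122434)/(G + X) + 258364) + c = ((121828 + 122434)/(100613 + 421578) + 258364) - 172183 = (244262/522191 + 258364) - 172183 = 134915599786/522191 - 172183 = 45003186833/522191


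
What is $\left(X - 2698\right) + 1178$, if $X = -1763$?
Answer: $-3283$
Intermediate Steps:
$\left(X - 2698\right) + 1178 = \left(-1763 - 2698\right) + 1178 = -4461 + 1178 = -3283$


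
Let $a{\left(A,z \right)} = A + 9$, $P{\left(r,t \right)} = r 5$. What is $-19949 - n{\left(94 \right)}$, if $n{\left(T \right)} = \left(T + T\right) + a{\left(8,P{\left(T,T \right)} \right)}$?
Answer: $-20154$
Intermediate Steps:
$P{\left(r,t \right)} = 5 r$
$a{\left(A,z \right)} = 9 + A$
$n{\left(T \right)} = 17 + 2 T$ ($n{\left(T \right)} = \left(T + T\right) + \left(9 + 8\right) = 2 T + 17 = 17 + 2 T$)
$-19949 - n{\left(94 \right)} = -19949 - \left(17 + 2 \cdot 94\right) = -19949 - \left(17 + 188\right) = -19949 - 205 = -20154$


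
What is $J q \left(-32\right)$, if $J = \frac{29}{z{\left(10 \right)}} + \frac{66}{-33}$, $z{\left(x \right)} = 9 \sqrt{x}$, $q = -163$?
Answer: $-10432 + \frac{75632 \sqrt{10}}{45} \approx -5117.1$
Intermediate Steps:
$J = -2 + \frac{29 \sqrt{10}}{90}$ ($J = \frac{29}{9 \sqrt{10}} + \frac{66}{-33} = 29 \frac{\sqrt{10}}{90} + 66 \left(- \frac{1}{33}\right) = \frac{29 \sqrt{10}}{90} - 2 = -2 + \frac{29 \sqrt{10}}{90} \approx -0.98104$)
$J q \left(-32\right) = \left(-2 + \frac{29 \sqrt{10}}{90}\right) \left(-163\right) \left(-32\right) = \left(326 - \frac{4727 \sqrt{10}}{90}\right) \left(-32\right) = -10432 + \frac{75632 \sqrt{10}}{45}$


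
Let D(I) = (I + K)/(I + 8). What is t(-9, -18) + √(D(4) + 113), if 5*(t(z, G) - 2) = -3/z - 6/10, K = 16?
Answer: 146/75 + 2*√258/3 ≈ 12.655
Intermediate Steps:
t(z, G) = 47/25 - 3/(5*z) (t(z, G) = 2 + (-3/z - 6/10)/5 = 2 + (-3/z - 6*⅒)/5 = 2 + (-3/z - ⅗)/5 = 2 + (-⅗ - 3/z)/5 = 2 + (-3/25 - 3/(5*z)) = 47/25 - 3/(5*z))
D(I) = (16 + I)/(8 + I) (D(I) = (I + 16)/(I + 8) = (16 + I)/(8 + I))
t(-9, -18) + √(D(4) + 113) = (1/25)*(-15 + 47*(-9))/(-9) + √((16 + 4)/(8 + 4) + 113) = (1/25)*(-⅑)*(-15 - 423) + √(20/12 + 113) = (1/25)*(-⅑)*(-438) + √((1/12)*20 + 113) = 146/75 + √(5/3 + 113) = 146/75 + √(344/3) = 146/75 + 2*√258/3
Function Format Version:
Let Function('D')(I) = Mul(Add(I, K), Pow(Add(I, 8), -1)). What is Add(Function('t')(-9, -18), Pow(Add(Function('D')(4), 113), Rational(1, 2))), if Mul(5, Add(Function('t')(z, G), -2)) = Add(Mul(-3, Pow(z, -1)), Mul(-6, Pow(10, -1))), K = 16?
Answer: Add(Rational(146, 75), Mul(Rational(2, 3), Pow(258, Rational(1, 2)))) ≈ 12.655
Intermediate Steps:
Function('t')(z, G) = Add(Rational(47, 25), Mul(Rational(-3, 5), Pow(z, -1))) (Function('t')(z, G) = Add(2, Mul(Rational(1, 5), Add(Mul(-3, Pow(z, -1)), Mul(-6, Pow(10, -1))))) = Add(2, Mul(Rational(1, 5), Add(Mul(-3, Pow(z, -1)), Mul(-6, Rational(1, 10))))) = Add(2, Mul(Rational(1, 5), Add(Mul(-3, Pow(z, -1)), Rational(-3, 5)))) = Add(2, Mul(Rational(1, 5), Add(Rational(-3, 5), Mul(-3, Pow(z, -1))))) = Add(2, Add(Rational(-3, 25), Mul(Rational(-3, 5), Pow(z, -1)))) = Add(Rational(47, 25), Mul(Rational(-3, 5), Pow(z, -1))))
Function('D')(I) = Mul(Pow(Add(8, I), -1), Add(16, I)) (Function('D')(I) = Mul(Add(I, 16), Pow(Add(I, 8), -1)) = Mul(Add(16, I), Pow(Add(8, I), -1)) = Mul(Pow(Add(8, I), -1), Add(16, I)))
Add(Function('t')(-9, -18), Pow(Add(Function('D')(4), 113), Rational(1, 2))) = Add(Mul(Rational(1, 25), Pow(-9, -1), Add(-15, Mul(47, -9))), Pow(Add(Mul(Pow(Add(8, 4), -1), Add(16, 4)), 113), Rational(1, 2))) = Add(Mul(Rational(1, 25), Rational(-1, 9), Add(-15, -423)), Pow(Add(Mul(Pow(12, -1), 20), 113), Rational(1, 2))) = Add(Mul(Rational(1, 25), Rational(-1, 9), -438), Pow(Add(Mul(Rational(1, 12), 20), 113), Rational(1, 2))) = Add(Rational(146, 75), Pow(Add(Rational(5, 3), 113), Rational(1, 2))) = Add(Rational(146, 75), Pow(Rational(344, 3), Rational(1, 2))) = Add(Rational(146, 75), Mul(Rational(2, 3), Pow(258, Rational(1, 2))))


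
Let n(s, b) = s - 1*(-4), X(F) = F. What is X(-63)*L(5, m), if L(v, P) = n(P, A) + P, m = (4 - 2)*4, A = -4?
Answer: -1260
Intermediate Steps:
n(s, b) = 4 + s (n(s, b) = s + 4 = 4 + s)
m = 8 (m = 2*4 = 8)
L(v, P) = 4 + 2*P (L(v, P) = (4 + P) + P = 4 + 2*P)
X(-63)*L(5, m) = -63*(4 + 2*8) = -63*(4 + 16) = -63*20 = -1260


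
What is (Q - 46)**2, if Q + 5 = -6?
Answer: 3249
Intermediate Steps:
Q = -11 (Q = -5 - 6 = -11)
(Q - 46)**2 = (-11 - 46)**2 = (-57)**2 = 3249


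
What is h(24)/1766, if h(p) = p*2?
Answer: 24/883 ≈ 0.027180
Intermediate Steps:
h(p) = 2*p
h(24)/1766 = (2*24)/1766 = (1/1766)*48 = 24/883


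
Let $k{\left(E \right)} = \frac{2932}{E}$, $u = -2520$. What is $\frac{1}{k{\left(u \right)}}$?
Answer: $- \frac{630}{733} \approx -0.85948$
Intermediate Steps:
$\frac{1}{k{\left(u \right)}} = \frac{1}{2932 \frac{1}{-2520}} = \frac{1}{2932 \left(- \frac{1}{2520}\right)} = \frac{1}{- \frac{733}{630}} = - \frac{630}{733}$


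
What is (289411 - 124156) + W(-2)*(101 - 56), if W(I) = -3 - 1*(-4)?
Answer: 165300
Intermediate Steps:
W(I) = 1 (W(I) = -3 + 4 = 1)
(289411 - 124156) + W(-2)*(101 - 56) = (289411 - 124156) + 1*(101 - 56) = 165255 + 1*45 = 165255 + 45 = 165300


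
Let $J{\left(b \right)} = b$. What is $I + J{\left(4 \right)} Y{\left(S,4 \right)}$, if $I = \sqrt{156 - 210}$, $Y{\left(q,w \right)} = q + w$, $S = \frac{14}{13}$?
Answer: $\frac{264}{13} + 3 i \sqrt{6} \approx 20.308 + 7.3485 i$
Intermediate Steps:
$S = \frac{14}{13}$ ($S = 14 \cdot \frac{1}{13} = \frac{14}{13} \approx 1.0769$)
$I = 3 i \sqrt{6}$ ($I = \sqrt{156 - 210} = \sqrt{-54} = 3 i \sqrt{6} \approx 7.3485 i$)
$I + J{\left(4 \right)} Y{\left(S,4 \right)} = 3 i \sqrt{6} + 4 \left(\frac{14}{13} + 4\right) = 3 i \sqrt{6} + 4 \cdot \frac{66}{13} = 3 i \sqrt{6} + \frac{264}{13} = \frac{264}{13} + 3 i \sqrt{6}$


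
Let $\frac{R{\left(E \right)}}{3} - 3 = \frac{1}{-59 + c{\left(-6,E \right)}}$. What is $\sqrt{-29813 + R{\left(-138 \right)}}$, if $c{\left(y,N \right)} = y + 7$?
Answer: $\frac{i \sqrt{100260830}}{58} \approx 172.64 i$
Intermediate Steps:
$c{\left(y,N \right)} = 7 + y$
$R{\left(E \right)} = \frac{519}{58}$ ($R{\left(E \right)} = 9 + \frac{3}{-59 + \left(7 - 6\right)} = 9 + \frac{3}{-59 + 1} = 9 + \frac{3}{-58} = 9 + 3 \left(- \frac{1}{58}\right) = 9 - \frac{3}{58} = \frac{519}{58}$)
$\sqrt{-29813 + R{\left(-138 \right)}} = \sqrt{-29813 + \frac{519}{58}} = \sqrt{- \frac{1728635}{58}} = \frac{i \sqrt{100260830}}{58}$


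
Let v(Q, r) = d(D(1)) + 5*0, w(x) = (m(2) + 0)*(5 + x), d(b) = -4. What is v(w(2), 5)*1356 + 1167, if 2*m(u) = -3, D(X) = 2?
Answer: -4257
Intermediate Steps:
m(u) = -3/2 (m(u) = (½)*(-3) = -3/2)
w(x) = -15/2 - 3*x/2 (w(x) = (-3/2 + 0)*(5 + x) = -3*(5 + x)/2 = -15/2 - 3*x/2)
v(Q, r) = -4 (v(Q, r) = -4 + 5*0 = -4 + 0 = -4)
v(w(2), 5)*1356 + 1167 = -4*1356 + 1167 = -5424 + 1167 = -4257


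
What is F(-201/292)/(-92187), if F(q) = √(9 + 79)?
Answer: -2*√22/92187 ≈ -0.00010176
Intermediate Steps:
F(q) = 2*√22 (F(q) = √88 = 2*√22)
F(-201/292)/(-92187) = (2*√22)/(-92187) = (2*√22)*(-1/92187) = -2*√22/92187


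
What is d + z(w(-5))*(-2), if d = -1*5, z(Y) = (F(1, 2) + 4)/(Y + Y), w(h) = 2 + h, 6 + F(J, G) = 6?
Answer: -11/3 ≈ -3.6667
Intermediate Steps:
F(J, G) = 0 (F(J, G) = -6 + 6 = 0)
z(Y) = 2/Y (z(Y) = (0 + 4)/(Y + Y) = 4/((2*Y)) = 4*(1/(2*Y)) = 2/Y)
d = -5
d + z(w(-5))*(-2) = -5 + (2/(2 - 5))*(-2) = -5 + (2/(-3))*(-2) = -5 + (2*(-⅓))*(-2) = -5 - ⅔*(-2) = -5 + 4/3 = -11/3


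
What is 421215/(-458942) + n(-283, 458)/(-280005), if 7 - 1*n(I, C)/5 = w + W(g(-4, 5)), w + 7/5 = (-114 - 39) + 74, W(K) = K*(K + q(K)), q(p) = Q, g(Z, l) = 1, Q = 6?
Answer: -3579600023/3894122870 ≈ -0.91923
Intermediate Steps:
q(p) = 6
W(K) = K*(6 + K) (W(K) = K*(K + 6) = K*(6 + K))
w = -402/5 (w = -7/5 + ((-114 - 39) + 74) = -7/5 + (-153 + 74) = -7/5 - 79 = -402/5 ≈ -80.400)
n(I, C) = 402 (n(I, C) = 35 - 5*(-402/5 + 1*(6 + 1)) = 35 - 5*(-402/5 + 1*7) = 35 - 5*(-402/5 + 7) = 35 - 5*(-367/5) = 35 + 367 = 402)
421215/(-458942) + n(-283, 458)/(-280005) = 421215/(-458942) + 402/(-280005) = 421215*(-1/458942) + 402*(-1/280005) = -421215/458942 - 134/93335 = -3579600023/3894122870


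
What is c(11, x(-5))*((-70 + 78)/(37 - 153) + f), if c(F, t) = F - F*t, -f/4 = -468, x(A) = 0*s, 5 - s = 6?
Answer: 597146/29 ≈ 20591.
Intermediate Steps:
s = -1 (s = 5 - 1*6 = 5 - 6 = -1)
x(A) = 0 (x(A) = 0*(-1) = 0)
f = 1872 (f = -4*(-468) = 1872)
c(F, t) = F - F*t
c(11, x(-5))*((-70 + 78)/(37 - 153) + f) = (11*(1 - 1*0))*((-70 + 78)/(37 - 153) + 1872) = (11*(1 + 0))*(8/(-116) + 1872) = (11*1)*(8*(-1/116) + 1872) = 11*(-2/29 + 1872) = 11*(54286/29) = 597146/29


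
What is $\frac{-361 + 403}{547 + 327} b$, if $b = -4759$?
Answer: $- \frac{99939}{437} \approx -228.69$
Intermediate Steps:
$\frac{-361 + 403}{547 + 327} b = \frac{-361 + 403}{547 + 327} \left(-4759\right) = \frac{42}{874} \left(-4759\right) = 42 \cdot \frac{1}{874} \left(-4759\right) = \frac{21}{437} \left(-4759\right) = - \frac{99939}{437}$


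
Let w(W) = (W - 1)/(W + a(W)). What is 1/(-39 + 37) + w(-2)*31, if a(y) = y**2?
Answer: -47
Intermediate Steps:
w(W) = (-1 + W)/(W + W**2) (w(W) = (W - 1)/(W + W**2) = (-1 + W)/(W + W**2))
1/(-39 + 37) + w(-2)*31 = 1/(-39 + 37) + ((-1 - 2)/((-2)*(1 - 2)))*31 = 1/(-2) - 1/2*(-3)/(-1)*31 = -1/2 - 1/2*(-1)*(-3)*31 = -1/2 - 3/2*31 = -1/2 - 93/2 = -47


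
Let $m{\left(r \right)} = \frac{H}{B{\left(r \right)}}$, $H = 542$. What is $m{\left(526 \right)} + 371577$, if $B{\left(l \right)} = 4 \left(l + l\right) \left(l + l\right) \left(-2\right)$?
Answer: $\frac{1644903008561}{4426816} \approx 3.7158 \cdot 10^{5}$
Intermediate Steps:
$B{\left(l \right)} = - 32 l^{2}$ ($B{\left(l \right)} = 4 \cdot 2 l 2 l \left(-2\right) = 4 \cdot 4 l^{2} \left(-2\right) = 16 l^{2} \left(-2\right) = - 32 l^{2}$)
$m{\left(r \right)} = - \frac{271}{16 r^{2}}$ ($m{\left(r \right)} = \frac{542}{\left(-32\right) r^{2}} = 542 \left(- \frac{1}{32 r^{2}}\right) = - \frac{271}{16 r^{2}}$)
$m{\left(526 \right)} + 371577 = - \frac{271}{16 \cdot 276676} + 371577 = \left(- \frac{271}{16}\right) \frac{1}{276676} + 371577 = - \frac{271}{4426816} + 371577 = \frac{1644903008561}{4426816}$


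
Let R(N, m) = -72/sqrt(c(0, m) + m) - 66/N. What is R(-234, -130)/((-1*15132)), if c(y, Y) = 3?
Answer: -11/590148 - 6*I*sqrt(127)/160147 ≈ -1.8639e-5 - 0.00042222*I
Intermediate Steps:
R(N, m) = -72/sqrt(3 + m) - 66/N
R(-234, -130)/((-1*15132)) = (-72/sqrt(3 - 130) - 66/(-234))/((-1*15132)) = (-(-72)*I*sqrt(127)/127 - 66*(-1/234))/(-15132) = (-(-72)*I*sqrt(127)/127 + 11/39)*(-1/15132) = (72*I*sqrt(127)/127 + 11/39)*(-1/15132) = (11/39 + 72*I*sqrt(127)/127)*(-1/15132) = -11/590148 - 6*I*sqrt(127)/160147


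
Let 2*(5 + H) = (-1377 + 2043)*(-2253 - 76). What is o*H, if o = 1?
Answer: -775562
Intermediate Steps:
H = -775562 (H = -5 + ((-1377 + 2043)*(-2253 - 76))/2 = -5 + (666*(-2329))/2 = -5 + (½)*(-1551114) = -5 - 775557 = -775562)
o*H = 1*(-775562) = -775562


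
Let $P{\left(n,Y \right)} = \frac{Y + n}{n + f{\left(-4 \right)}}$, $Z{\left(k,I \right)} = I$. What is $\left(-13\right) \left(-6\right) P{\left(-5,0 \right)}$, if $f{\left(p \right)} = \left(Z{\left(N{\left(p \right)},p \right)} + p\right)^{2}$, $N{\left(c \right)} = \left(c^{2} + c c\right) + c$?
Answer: $- \frac{390}{59} \approx -6.6102$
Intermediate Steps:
$N{\left(c \right)} = c + 2 c^{2}$ ($N{\left(c \right)} = \left(c^{2} + c^{2}\right) + c = 2 c^{2} + c = c + 2 c^{2}$)
$f{\left(p \right)} = 4 p^{2}$ ($f{\left(p \right)} = \left(p + p\right)^{2} = \left(2 p\right)^{2} = 4 p^{2}$)
$P{\left(n,Y \right)} = \frac{Y + n}{64 + n}$ ($P{\left(n,Y \right)} = \frac{Y + n}{n + 4 \left(-4\right)^{2}} = \frac{Y + n}{n + 4 \cdot 16} = \frac{Y + n}{n + 64} = \frac{Y + n}{64 + n}$)
$\left(-13\right) \left(-6\right) P{\left(-5,0 \right)} = \left(-13\right) \left(-6\right) \frac{0 - 5}{64 - 5} = 78 \cdot \frac{1}{59} \left(-5\right) = 78 \left(- \frac{5}{59}\right) = - \frac{390}{59}$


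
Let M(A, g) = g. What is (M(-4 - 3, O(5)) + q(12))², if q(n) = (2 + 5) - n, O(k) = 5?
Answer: 0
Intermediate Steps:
q(n) = 7 - n
(M(-4 - 3, O(5)) + q(12))² = (5 + (7 - 1*12))² = (5 + (7 - 12))² = (5 - 5)² = 0² = 0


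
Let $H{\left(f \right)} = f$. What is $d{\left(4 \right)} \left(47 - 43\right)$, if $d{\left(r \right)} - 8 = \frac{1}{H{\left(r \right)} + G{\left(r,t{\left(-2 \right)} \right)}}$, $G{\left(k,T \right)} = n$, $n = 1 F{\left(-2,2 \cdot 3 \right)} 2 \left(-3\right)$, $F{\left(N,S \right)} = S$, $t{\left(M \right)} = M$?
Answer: $\frac{255}{8} \approx 31.875$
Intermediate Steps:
$n = -36$ ($n = 1 \cdot 2 \cdot 3 \cdot 2 \left(-3\right) = 1 \cdot 6 \cdot 2 \left(-3\right) = 6 \cdot 2 \left(-3\right) = 12 \left(-3\right) = -36$)
$G{\left(k,T \right)} = -36$
$d{\left(r \right)} = 8 + \frac{1}{-36 + r}$ ($d{\left(r \right)} = 8 + \frac{1}{r - 36} = 8 + \frac{1}{-36 + r}$)
$d{\left(4 \right)} \left(47 - 43\right) = \frac{-287 + 8 \cdot 4}{-36 + 4} \left(47 - 43\right) = \frac{-287 + 32}{-32} \cdot 4 = \left(- \frac{1}{32}\right) \left(-255\right) 4 = \frac{255}{32} \cdot 4 = \frac{255}{8}$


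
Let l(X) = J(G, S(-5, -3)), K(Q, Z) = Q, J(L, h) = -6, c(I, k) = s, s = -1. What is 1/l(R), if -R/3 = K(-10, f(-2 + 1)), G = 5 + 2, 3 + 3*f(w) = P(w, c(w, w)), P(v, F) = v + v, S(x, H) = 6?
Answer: -⅙ ≈ -0.16667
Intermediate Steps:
c(I, k) = -1
P(v, F) = 2*v
f(w) = -1 + 2*w/3 (f(w) = -1 + (2*w)/3 = -1 + 2*w/3)
G = 7
R = 30 (R = -3*(-10) = 30)
l(X) = -6
1/l(R) = 1/(-6) = -⅙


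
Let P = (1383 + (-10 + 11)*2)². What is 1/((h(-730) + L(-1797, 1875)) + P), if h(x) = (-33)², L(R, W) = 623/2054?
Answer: 2054/3942271579 ≈ 5.2102e-7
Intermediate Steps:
L(R, W) = 623/2054 (L(R, W) = 623*(1/2054) = 623/2054)
h(x) = 1089
P = 1918225 (P = (1383 + 1*2)² = (1383 + 2)² = 1385² = 1918225)
1/((h(-730) + L(-1797, 1875)) + P) = 1/((1089 + 623/2054) + 1918225) = 1/(2237429/2054 + 1918225) = 1/(3942271579/2054) = 2054/3942271579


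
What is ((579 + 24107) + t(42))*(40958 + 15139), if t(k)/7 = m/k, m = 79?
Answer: 2771098305/2 ≈ 1.3855e+9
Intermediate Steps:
t(k) = 553/k (t(k) = 7*(79/k) = 553/k)
((579 + 24107) + t(42))*(40958 + 15139) = ((579 + 24107) + 553/42)*(40958 + 15139) = (24686 + 553*(1/42))*56097 = (24686 + 79/6)*56097 = (148195/6)*56097 = 2771098305/2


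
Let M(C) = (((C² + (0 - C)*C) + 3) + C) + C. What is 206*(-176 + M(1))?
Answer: -35226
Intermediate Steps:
M(C) = 3 + 2*C (M(C) = (((C² + (-C)*C) + 3) + C) + C = (((C² - C²) + 3) + C) + C = ((0 + 3) + C) + C = (3 + C) + C = 3 + 2*C)
206*(-176 + M(1)) = 206*(-176 + (3 + 2*1)) = 206*(-176 + (3 + 2)) = 206*(-176 + 5) = 206*(-171) = -35226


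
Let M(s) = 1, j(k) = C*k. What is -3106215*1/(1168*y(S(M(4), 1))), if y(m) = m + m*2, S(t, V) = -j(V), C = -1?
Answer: -1035405/1168 ≈ -886.48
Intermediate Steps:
j(k) = -k
S(t, V) = V (S(t, V) = -(-1)*V = V)
y(m) = 3*m (y(m) = m + 2*m = 3*m)
-3106215*1/(1168*y(S(M(4), 1))) = -3106215/((3*1)*1168) = -3106215/(3*1168) = -3106215/3504 = -3106215*1/3504 = -1035405/1168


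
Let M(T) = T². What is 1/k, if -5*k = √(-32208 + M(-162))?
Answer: 5*I*√1491/2982 ≈ 0.064744*I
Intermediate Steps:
k = -2*I*√1491/5 (k = -√(-32208 + (-162)²)/5 = -√(-32208 + 26244)/5 = -2*I*√1491/5 ≈ -15.445*I)
1/k = 1/(-2*I*√1491/5) = 5*I*√1491/2982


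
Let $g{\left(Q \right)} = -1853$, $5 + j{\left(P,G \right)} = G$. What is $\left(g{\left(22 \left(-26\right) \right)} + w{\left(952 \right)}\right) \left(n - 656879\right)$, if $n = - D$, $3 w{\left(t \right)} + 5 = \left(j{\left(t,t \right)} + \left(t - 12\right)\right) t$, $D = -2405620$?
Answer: $\frac{3131750307260}{3} \approx 1.0439 \cdot 10^{12}$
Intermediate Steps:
$j{\left(P,G \right)} = -5 + G$
$w{\left(t \right)} = - \frac{5}{3} + \frac{t \left(-17 + 2 t\right)}{3}$ ($w{\left(t \right)} = - \frac{5}{3} + \frac{\left(\left(-5 + t\right) + \left(t - 12\right)\right) t}{3} = - \frac{5}{3} + \frac{\left(\left(-5 + t\right) + \left(-12 + t\right)\right) t}{3} = - \frac{5}{3} + \frac{\left(-17 + 2 t\right) t}{3} = - \frac{5}{3} + \frac{t \left(-17 + 2 t\right)}{3}$)
$n = 2405620$ ($n = \left(-1\right) \left(-2405620\right) = 2405620$)
$\left(g{\left(22 \left(-26\right) \right)} + w{\left(952 \right)}\right) \left(n - 656879\right) = \left(-1853 - \left(\frac{16189}{3} - \frac{1812608}{3}\right)\right) \left(2405620 - 656879\right) = \left(-1853 - - \frac{1796419}{3}\right) 1748741 = \left(-1853 + \frac{1796419}{3}\right) 1748741 = \frac{1790860}{3} \cdot 1748741 = \frac{3131750307260}{3}$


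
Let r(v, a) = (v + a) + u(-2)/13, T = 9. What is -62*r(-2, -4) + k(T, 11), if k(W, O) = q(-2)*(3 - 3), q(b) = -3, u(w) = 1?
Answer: 4774/13 ≈ 367.23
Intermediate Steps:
r(v, a) = 1/13 + a + v (r(v, a) = (v + a) + 1/13 = (a + v) + 1*(1/13) = (a + v) + 1/13 = 1/13 + a + v)
k(W, O) = 0 (k(W, O) = -3*(3 - 3) = -3*0 = 0)
-62*r(-2, -4) + k(T, 11) = -62*(1/13 - 4 - 2) + 0 = -62*(-77/13) + 0 = 4774/13 + 0 = 4774/13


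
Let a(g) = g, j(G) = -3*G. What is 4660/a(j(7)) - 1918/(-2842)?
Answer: -19247/87 ≈ -221.23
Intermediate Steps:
4660/a(j(7)) - 1918/(-2842) = 4660/((-3*7)) - 1918/(-2842) = 4660/(-21) - 1918*(-1/2842) = 4660*(-1/21) + 137/203 = -4660/21 + 137/203 = -19247/87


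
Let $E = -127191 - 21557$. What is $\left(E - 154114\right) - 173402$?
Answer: $-476264$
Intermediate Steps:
$E = -148748$
$\left(E - 154114\right) - 173402 = \left(-148748 - 154114\right) - 173402 = -302862 - 173402 = -476264$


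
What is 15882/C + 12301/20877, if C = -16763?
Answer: -125366851/349961151 ≈ -0.35823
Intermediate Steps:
15882/C + 12301/20877 = 15882/(-16763) + 12301/20877 = 15882*(-1/16763) + 12301*(1/20877) = -15882/16763 + 12301/20877 = -125366851/349961151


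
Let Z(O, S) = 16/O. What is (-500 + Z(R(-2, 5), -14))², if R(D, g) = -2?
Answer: 258064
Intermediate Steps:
(-500 + Z(R(-2, 5), -14))² = (-500 + 16/(-2))² = (-500 + 16*(-½))² = (-500 - 8)² = (-508)² = 258064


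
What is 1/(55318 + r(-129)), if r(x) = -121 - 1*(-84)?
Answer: 1/55281 ≈ 1.8089e-5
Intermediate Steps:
r(x) = -37 (r(x) = -121 + 84 = -37)
1/(55318 + r(-129)) = 1/(55318 - 37) = 1/55281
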